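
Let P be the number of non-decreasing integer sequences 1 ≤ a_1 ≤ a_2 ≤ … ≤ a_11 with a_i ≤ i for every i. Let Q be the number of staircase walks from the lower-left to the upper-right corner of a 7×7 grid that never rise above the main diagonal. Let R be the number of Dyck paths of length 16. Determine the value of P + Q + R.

60645

Such sub-staircase sequences of length n are counted by C_n; here n = 11. So P = C_11 = 58786.
Sub-diagonal monotone paths from (0,0) to (7,7) biject with Dyck paths of semilength 7, giving C_7. So Q = C_7 = 429.
Paths of 8 up- and 8 down-steps that never dip below the axis are Dyck paths; their count is C_8. So R = C_8 = 1430.
P + Q + R = 58786 + 429 + 1430 = 60645.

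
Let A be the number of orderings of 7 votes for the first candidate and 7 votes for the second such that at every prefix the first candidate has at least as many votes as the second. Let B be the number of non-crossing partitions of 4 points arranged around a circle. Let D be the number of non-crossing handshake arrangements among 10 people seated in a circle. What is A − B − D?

373

Ballot sequences with n votes each where one side never trails are Dyck words, counted by C_n; here n = 7. So A = C_7 = 429.
The non-crossing partitions of [4] form a lattice of size C_4. So B = C_4 = 14.
With 10 = 2·5 people, non-crossing handshake pairings are non-crossing perfect matchings on a circle, counted by C_5. So D = C_5 = 42.
A − B − D = 429 − 14 − 42 = 373.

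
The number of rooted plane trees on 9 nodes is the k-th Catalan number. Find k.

8

Rooted ordered (plane) trees on m nodes have m−1 edges and are counted by C_{m−1}; m = 9 gives C_8.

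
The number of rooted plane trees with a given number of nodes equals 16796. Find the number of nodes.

Rooted ordered trees on m nodes are counted by C_{m−1}, and C_10 = 16796.
So the index is 10, and the number of nodes is 10 + 1 = 11.

11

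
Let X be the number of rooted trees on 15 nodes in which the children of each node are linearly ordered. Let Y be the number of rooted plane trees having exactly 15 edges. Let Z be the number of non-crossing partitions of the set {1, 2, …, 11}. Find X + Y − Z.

12310499

A rooted plane tree on 15 nodes has 14 edges, and such trees are counted by C_14. So X = C_14 = 2674440.
A rooted plane tree with 15 edges has 16 nodes, and the count is C_15. So Y = C_15 = 9694845.
Non-crossing partitions of an n-element set are counted by C_n; here n = 11. So Z = C_11 = 58786.
X + Y − Z = 2674440 + 9694845 − 58786 = 12310499.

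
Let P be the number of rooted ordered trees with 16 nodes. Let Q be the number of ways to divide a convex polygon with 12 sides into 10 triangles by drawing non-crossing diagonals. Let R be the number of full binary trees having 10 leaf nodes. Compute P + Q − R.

Rooted ordered (plane) trees on m nodes have m−1 edges and are counted by C_{m−1}; m = 16 gives C_15. So P = C_15 = 9694845.
A convex 12-gon is triangulated into 10 triangles, and the number of such triangulations is the Catalan number C_{12−2} = C_10. So Q = C_10 = 16796.
Full binary trees with 10 leaves have 10−1 = 9 internal nodes, so there are C_9 of them. So R = C_9 = 4862.
P + Q − R = 9694845 + 16796 − 4862 = 9706779.

9706779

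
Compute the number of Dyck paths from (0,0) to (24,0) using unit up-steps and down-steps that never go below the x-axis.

A Dyck path with 12 up-steps and 12 down-steps has semilength 12, so there are C_12 of them.
C_12 = C(24,12)/13 = 2704156/13 = 208012.

208012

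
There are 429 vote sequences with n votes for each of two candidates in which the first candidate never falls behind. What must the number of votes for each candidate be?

7

Such ballot sequences with n votes each are counted by C_n, and C_7 = 429.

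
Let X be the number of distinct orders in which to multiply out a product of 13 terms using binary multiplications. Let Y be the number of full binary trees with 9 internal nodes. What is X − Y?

203150

Bracketing 13 factors into binary products is counted by C_{13−1} = C_12. So X = C_12 = 208012.
Full binary trees with n internal nodes are counted by C_n; here n = 9. So Y = C_9 = 4862.
X − Y = 208012 − 4862 = 203150.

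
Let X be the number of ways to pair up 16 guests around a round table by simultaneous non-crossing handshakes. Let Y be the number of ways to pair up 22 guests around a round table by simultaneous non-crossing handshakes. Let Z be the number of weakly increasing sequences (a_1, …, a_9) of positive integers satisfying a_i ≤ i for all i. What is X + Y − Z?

55354

Non-crossing handshake pairings of 2n people are counted by C_n; 16 people gives n = 8. So X = C_8 = 1430.
With 22 = 2·11 people, non-crossing handshake pairings are non-crossing perfect matchings on a circle, counted by C_11. So Y = C_11 = 58786.
Such sub-staircase sequences of length n are counted by C_n; here n = 9. So Z = C_9 = 4862.
X + Y − Z = 1430 + 58786 − 4862 = 55354.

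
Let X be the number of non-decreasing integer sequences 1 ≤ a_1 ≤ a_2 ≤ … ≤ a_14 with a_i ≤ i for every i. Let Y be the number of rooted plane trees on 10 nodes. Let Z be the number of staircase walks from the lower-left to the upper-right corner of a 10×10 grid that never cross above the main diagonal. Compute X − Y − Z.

Such sub-staircase sequences of length n are counted by C_n; here n = 14. So X = C_14 = 2674440.
Rooted ordered (plane) trees on m nodes have m−1 edges and are counted by C_{m−1}; m = 10 gives C_9. So Y = C_9 = 4862.
Monotone paths in an n×n grid that stay weakly below the diagonal are counted by C_n; here n = 10. So Z = C_10 = 16796.
X − Y − Z = 2674440 − 4862 − 16796 = 2652782.

2652782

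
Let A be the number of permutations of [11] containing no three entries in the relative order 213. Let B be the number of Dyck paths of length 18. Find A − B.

Permutations of [n] avoiding any single length-3 pattern are counted by C_n; here n = 11. So A = C_11 = 58786.
Paths of 9 up- and 9 down-steps that never dip below the axis are Dyck paths; their count is C_9. So B = C_9 = 4862.
A − B = 58786 − 4862 = 53924.

53924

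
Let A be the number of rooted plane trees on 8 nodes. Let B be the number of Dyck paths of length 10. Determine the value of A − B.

387

A rooted plane tree on 8 nodes has 7 edges, and such trees are counted by C_7. So A = C_7 = 429.
Dyck paths of semilength n (length 2n) are counted by C_n; here n = 5. So B = C_5 = 42.
A − B = 429 − 42 = 387.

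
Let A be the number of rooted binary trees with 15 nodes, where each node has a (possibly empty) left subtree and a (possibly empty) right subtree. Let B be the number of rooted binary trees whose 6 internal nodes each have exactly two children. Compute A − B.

Binary trees (left/right distinguished) on n nodes are counted by C_n; here n = 15. So A = C_15 = 9694845.
The number of full binary trees on 6 internal nodes is the Catalan number C_6. So B = C_6 = 132.
A − B = 9694845 − 132 = 9694713.

9694713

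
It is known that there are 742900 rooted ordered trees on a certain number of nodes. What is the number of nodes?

Rooted ordered trees on m nodes are counted by C_{m−1}. The Catalan number equal to 742900 is C_13.
So the index is 13, and the number of nodes is 13 + 1 = 14.

14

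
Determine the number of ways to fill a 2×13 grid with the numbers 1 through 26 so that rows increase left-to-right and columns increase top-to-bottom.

By the hook-length formula (or a Dyck-path bijection), SYT of shape 2×13 number C_13.
C_13 = C_12 · 2(2·12+1)/(12+2) = 208012 · 50/14 = 742900.

742900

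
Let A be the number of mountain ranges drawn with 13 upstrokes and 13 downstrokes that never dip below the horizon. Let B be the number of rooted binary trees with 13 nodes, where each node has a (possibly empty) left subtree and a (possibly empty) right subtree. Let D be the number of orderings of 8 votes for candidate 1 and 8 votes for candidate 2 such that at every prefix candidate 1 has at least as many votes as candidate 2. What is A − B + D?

1430

Dyck paths of semilength n (length 2n) are counted by C_n; here n = 13. So A = C_13 = 742900.
Rooted binary trees with 13 nodes (each child slot possibly empty) number C_13. So B = C_13 = 742900.
Ballot sequences with n votes each where one side never trails are Dyck words, counted by C_n; here n = 8. So D = C_8 = 1430.
A − B + D = 742900 − 742900 + 1430 = 1430.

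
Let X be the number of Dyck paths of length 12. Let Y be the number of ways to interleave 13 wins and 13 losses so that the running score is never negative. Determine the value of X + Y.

743032

Paths of 6 up- and 6 down-steps that never dip below the axis are Dyck paths; their count is C_6. So X = C_6 = 132.
Ballot sequences with n votes each where one side never trails are Dyck words, counted by C_n; here n = 13. So Y = C_13 = 742900.
X + Y = 132 + 742900 = 743032.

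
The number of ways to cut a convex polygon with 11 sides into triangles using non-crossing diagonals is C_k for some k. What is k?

9

The number of triangulations of an 11-gon is the Catalan number C_9 (index = sides − 2).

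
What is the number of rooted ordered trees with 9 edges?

4862

Rooted ordered trees with n edges are counted by C_n; here n = 9.
C_9 = C(18,9)/10 = 48620/10 = 4862.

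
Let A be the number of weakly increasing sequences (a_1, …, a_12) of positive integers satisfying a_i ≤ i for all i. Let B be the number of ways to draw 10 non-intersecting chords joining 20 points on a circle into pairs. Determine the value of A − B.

Such sub-staircase sequences of length n are counted by C_n; here n = 12. So A = C_12 = 208012.
Non-crossing perfect matchings of 2n points on a circle are counted by C_n; with 20 points, n = 10. So B = C_10 = 16796.
A − B = 208012 − 16796 = 191216.

191216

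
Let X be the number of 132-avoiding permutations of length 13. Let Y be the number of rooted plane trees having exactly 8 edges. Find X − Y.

For any fixed pattern of length 3, the pattern-avoiding permutations of [13] number C_13. So X = C_13 = 742900.
Rooted ordered trees with n edges are counted by C_n; here n = 8. So Y = C_8 = 1430.
X − Y = 742900 − 1430 = 741470.

741470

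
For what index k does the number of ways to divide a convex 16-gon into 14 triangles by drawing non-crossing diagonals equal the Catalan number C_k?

A convex 16-gon is triangulated into 14 triangles, and the number of such triangulations is the Catalan number C_{16−2} = C_14.

14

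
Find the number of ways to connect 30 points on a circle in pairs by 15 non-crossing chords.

9694845

Pairing 30 circle points by 15 non-crossing chords gives C_15 matchings.
C_15 = 9694845.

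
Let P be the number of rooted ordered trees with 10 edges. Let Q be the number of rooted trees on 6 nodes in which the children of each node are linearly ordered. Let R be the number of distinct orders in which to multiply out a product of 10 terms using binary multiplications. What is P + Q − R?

11976

Rooted ordered trees with n edges are counted by C_n; here n = 10. So P = C_10 = 16796.
A rooted plane tree on 6 nodes has 5 edges, and such trees are counted by C_5. So Q = C_5 = 42.
Parenthesizations of m factors correspond to full binary trees with m leaves, counted by C_{m−1}; m = 10 gives C_9. So R = C_9 = 4862.
P + Q − R = 16796 + 42 − 4862 = 11976.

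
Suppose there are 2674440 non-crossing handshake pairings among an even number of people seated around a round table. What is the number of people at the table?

28

Non-crossing handshake pairings of 2n people are counted by C_n. The Catalan number equal to 2674440 is C_14.
So n = 14, and there are 2n = 28 people.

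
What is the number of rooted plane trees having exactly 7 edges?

Rooted ordered trees with n edges are counted by C_n; here n = 7.
C_7 = C_6 · 2(2·6+1)/(6+2) = 132 · 26/8 = 429.

429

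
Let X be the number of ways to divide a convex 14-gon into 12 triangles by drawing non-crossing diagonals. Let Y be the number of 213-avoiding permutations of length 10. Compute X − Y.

191216

A convex 14-gon is triangulated into 12 triangles, and the number of such triangulations is the Catalan number C_{14−2} = C_12. So X = C_12 = 208012.
Permutations of [n] avoiding any single length-3 pattern are counted by C_n; here n = 10. So Y = C_10 = 16796.
X − Y = 208012 − 16796 = 191216.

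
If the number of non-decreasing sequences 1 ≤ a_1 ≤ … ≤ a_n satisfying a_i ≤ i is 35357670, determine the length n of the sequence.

16

Such sub-staircase sequences of length n are counted by C_n; 35357670 = C_16.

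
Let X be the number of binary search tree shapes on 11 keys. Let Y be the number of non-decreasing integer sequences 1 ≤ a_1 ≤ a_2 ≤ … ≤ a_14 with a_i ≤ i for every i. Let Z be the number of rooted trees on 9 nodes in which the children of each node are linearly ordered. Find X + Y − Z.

2731796

Rooted binary trees with 11 nodes (each child slot possibly empty) number C_11. So X = C_11 = 58786.
Weakly increasing sequences with a_i ≤ i biject with Dyck paths of semilength 14, so there are C_14. So Y = C_14 = 2674440.
A rooted plane tree on 9 nodes has 8 edges, and such trees are counted by C_8. So Z = C_8 = 1430.
X + Y − Z = 58786 + 2674440 − 1430 = 2731796.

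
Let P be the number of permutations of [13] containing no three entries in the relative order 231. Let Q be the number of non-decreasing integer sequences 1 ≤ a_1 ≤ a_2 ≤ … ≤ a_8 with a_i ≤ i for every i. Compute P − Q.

741470

Permutations of [n] avoiding any single length-3 pattern are counted by C_n; here n = 13. So P = C_13 = 742900.
Such sub-staircase sequences of length n are counted by C_n; here n = 8. So Q = C_8 = 1430.
P − Q = 742900 − 1430 = 741470.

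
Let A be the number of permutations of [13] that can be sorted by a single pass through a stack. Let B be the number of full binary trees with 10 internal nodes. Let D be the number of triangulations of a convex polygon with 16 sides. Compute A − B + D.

3400544

By Knuth's characterisation, the stack-sortable permutations of length 13 are the 231-avoiders, numbering C_13. So A = C_13 = 742900.
Full binary trees with n internal nodes are counted by C_n; here n = 10. So B = C_10 = 16796.
Triangulations of a convex m-gon are counted by C_{m−2}; with m = 16 this is C_14. So D = C_14 = 2674440.
A − B + D = 742900 − 16796 + 2674440 = 3400544.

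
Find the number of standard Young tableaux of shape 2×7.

429

Standard Young tableaux of shape 2×n are counted by C_n; here n = 7.
C_7 = 429.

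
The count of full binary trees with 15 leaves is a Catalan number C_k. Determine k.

14

Full binary trees with 15 leaves have 15−1 = 14 internal nodes, so there are C_14 of them.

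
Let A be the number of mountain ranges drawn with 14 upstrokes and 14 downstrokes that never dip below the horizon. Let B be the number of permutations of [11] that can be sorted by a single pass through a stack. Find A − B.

2615654

Paths of 14 up- and 14 down-steps that never dip below the axis are Dyck paths; their count is C_14. So A = C_14 = 2674440.
By Knuth's characterisation, the stack-sortable permutations of length 11 are the 231-avoiders, numbering C_11. So B = C_11 = 58786.
A − B = 2674440 − 58786 = 2615654.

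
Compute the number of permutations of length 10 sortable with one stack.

Stack-sortable permutations are exactly the 231-avoiding ones, counted by C_n; here n = 10.
C_10 = 16796.

16796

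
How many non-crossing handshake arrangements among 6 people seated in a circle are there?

Non-crossing handshake pairings of 2n people are counted by C_n; 6 people gives n = 3.
C_3 = C(6,3)/4 = 20/4 = 5.

5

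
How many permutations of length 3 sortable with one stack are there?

5

Stack-sortable permutations are exactly the 231-avoiding ones, counted by C_n; here n = 3.
C_3 = 5.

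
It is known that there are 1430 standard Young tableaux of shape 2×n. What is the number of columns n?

8

Standard Young tableaux of shape 2×n are counted by C_n; 1430 = C_8.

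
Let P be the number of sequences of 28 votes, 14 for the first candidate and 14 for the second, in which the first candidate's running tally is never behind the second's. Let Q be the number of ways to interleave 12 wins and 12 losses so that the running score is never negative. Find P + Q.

Ballot sequences with n votes each where one side never trails are Dyck words, counted by C_n; here n = 14. So P = C_14 = 2674440.
Reading a vote for the leader as '(' and for the other as ')' turns such a sequence into a balanced string of 12 pairs, so the count is C_12. So Q = C_12 = 208012.
P + Q = 2674440 + 208012 = 2882452.

2882452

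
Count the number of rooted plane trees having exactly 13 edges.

A rooted plane tree with 13 edges has 14 nodes, and the count is C_13.
C_13 = C(26,13)/14 = 10400600/14 = 742900.

742900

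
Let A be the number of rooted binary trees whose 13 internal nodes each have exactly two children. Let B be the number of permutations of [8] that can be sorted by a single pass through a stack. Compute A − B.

Full binary trees with n internal nodes are counted by C_n; here n = 13. So A = C_13 = 742900.
Stack-sortable permutations are exactly the 231-avoiding ones, counted by C_n; here n = 8. So B = C_8 = 1430.
A − B = 742900 − 1430 = 741470.

741470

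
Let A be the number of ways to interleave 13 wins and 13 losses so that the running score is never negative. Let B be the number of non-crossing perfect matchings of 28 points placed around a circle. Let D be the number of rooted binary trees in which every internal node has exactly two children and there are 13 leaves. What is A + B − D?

3209328

Reading a vote for the leader as '(' and for the other as ')' turns such a sequence into a balanced string of 13 pairs, so the count is C_13. So A = C_13 = 742900.
Pairing 28 circle points by 14 non-crossing chords gives C_14 matchings. So B = C_14 = 2674440.
A full binary tree with L leaves has L−1 internal nodes and is counted by C_{L−1}; L = 13 gives C_12. So D = C_12 = 208012.
A + B − D = 742900 + 2674440 − 208012 = 3209328.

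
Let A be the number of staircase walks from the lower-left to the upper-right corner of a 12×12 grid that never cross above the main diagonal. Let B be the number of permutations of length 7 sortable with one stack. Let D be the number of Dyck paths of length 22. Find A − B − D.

148797

Sub-diagonal monotone paths from (0,0) to (12,12) biject with Dyck paths of semilength 12, giving C_12. So A = C_12 = 208012.
By Knuth's characterisation, the stack-sortable permutations of length 7 are the 231-avoiders, numbering C_7. So B = C_7 = 429.
Dyck paths of semilength n (length 2n) are counted by C_n; here n = 11. So D = C_11 = 58786.
A − B − D = 208012 − 429 − 58786 = 148797.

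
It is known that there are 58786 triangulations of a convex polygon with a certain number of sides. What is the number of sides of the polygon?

Triangulations of a convex m-gon are counted by C_{m−2}, and C_11 = 58786.
So m − 2 = 11, giving m = 13 sides.

13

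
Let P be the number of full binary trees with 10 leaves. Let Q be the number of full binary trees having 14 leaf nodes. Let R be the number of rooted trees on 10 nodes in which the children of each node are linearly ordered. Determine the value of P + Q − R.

742900

A full binary tree with L leaves has L−1 internal nodes and is counted by C_{L−1}; L = 10 gives C_9. So P = C_9 = 4862.
Full binary trees with 14 leaves have 14−1 = 13 internal nodes, so there are C_13 of them. So Q = C_13 = 742900.
Rooted ordered (plane) trees on m nodes have m−1 edges and are counted by C_{m−1}; m = 10 gives C_9. So R = C_9 = 4862.
P + Q − R = 4862 + 742900 − 4862 = 742900.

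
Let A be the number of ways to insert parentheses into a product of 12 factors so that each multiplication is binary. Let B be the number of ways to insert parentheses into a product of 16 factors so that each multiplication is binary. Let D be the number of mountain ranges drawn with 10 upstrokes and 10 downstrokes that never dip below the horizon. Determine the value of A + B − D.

9736835

Parenthesizations of m factors correspond to full binary trees with m leaves, counted by C_{m−1}; m = 12 gives C_11. So A = C_11 = 58786.
Bracketing 16 factors into binary products is counted by C_{16−1} = C_15. So B = C_15 = 9694845.
A Dyck path with 10 up-steps and 10 down-steps has semilength 10, so there are C_10 of them. So D = C_10 = 16796.
A + B − D = 58786 + 9694845 − 16796 = 9736835.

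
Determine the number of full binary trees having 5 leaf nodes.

14

A full binary tree with L leaves has L−1 internal nodes and is counted by C_{L−1}; L = 5 gives C_4.
C_4 = 14.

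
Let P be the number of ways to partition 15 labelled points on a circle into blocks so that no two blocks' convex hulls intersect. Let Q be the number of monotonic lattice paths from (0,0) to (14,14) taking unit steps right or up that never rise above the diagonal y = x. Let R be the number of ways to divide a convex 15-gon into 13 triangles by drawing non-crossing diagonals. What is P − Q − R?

The non-crossing partitions of [15] form a lattice of size C_15. So P = C_15 = 9694845.
Monotone paths in an n×n grid that stay weakly below the diagonal are counted by C_n; here n = 14. So Q = C_14 = 2674440.
A convex 15-gon is triangulated into 13 triangles, and the number of such triangulations is the Catalan number C_{15−2} = C_13. So R = C_13 = 742900.
P − Q − R = 9694845 − 2674440 − 742900 = 6277505.

6277505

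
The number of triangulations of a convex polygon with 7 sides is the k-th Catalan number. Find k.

A convex 7-gon is triangulated into 5 triangles, and the number of such triangulations is the Catalan number C_{7−2} = C_5.

5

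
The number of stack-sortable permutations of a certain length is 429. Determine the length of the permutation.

7

Stack-sortable permutations of [n] are counted by C_n. Since C_7 = 429, the index is 7.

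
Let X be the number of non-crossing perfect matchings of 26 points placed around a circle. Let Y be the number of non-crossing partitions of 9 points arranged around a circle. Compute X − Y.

738038

Pairing 26 circle points by 13 non-crossing chords gives C_13 matchings. So X = C_13 = 742900.
Non-crossing partitions of an n-element set are counted by C_n; here n = 9. So Y = C_9 = 4862.
X − Y = 742900 − 4862 = 738038.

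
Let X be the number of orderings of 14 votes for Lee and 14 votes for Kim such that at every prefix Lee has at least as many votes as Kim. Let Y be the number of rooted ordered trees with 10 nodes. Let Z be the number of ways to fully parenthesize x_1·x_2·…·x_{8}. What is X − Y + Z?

2670007

Ballot sequences with n votes each where one side never trails are Dyck words, counted by C_n; here n = 14. So X = C_14 = 2674440.
A rooted plane tree on 10 nodes has 9 edges, and such trees are counted by C_9. So Y = C_9 = 4862.
Bracketing 8 factors into binary products is counted by C_{8−1} = C_7. So Z = C_7 = 429.
X − Y + Z = 2674440 − 4862 + 429 = 2670007.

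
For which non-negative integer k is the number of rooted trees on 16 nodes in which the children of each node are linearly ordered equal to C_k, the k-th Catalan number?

A rooted plane tree on 16 nodes has 15 edges, and such trees are counted by C_15.

15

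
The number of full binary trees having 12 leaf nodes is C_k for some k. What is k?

11

Full binary trees with 12 leaves have 12−1 = 11 internal nodes, so there are C_11 of them.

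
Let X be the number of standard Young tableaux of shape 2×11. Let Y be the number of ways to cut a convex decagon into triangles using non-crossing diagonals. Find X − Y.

57356

By the hook-length formula (or a Dyck-path bijection), SYT of shape 2×11 number C_11. So X = C_11 = 58786.
Triangulations of a convex m-gon are counted by C_{m−2}; with m = 10 this is C_8. So Y = C_8 = 1430.
X − Y = 58786 − 1430 = 57356.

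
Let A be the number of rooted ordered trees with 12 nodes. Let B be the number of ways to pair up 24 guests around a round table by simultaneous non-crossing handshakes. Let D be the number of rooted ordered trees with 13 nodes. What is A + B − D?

Rooted ordered (plane) trees on m nodes have m−1 edges and are counted by C_{m−1}; m = 12 gives C_11. So A = C_11 = 58786.
With 24 = 2·12 people, non-crossing handshake pairings are non-crossing perfect matchings on a circle, counted by C_12. So B = C_12 = 208012.
Rooted ordered (plane) trees on m nodes have m−1 edges and are counted by C_{m−1}; m = 13 gives C_12. So D = C_12 = 208012.
A + B − D = 58786 + 208012 − 208012 = 58786.

58786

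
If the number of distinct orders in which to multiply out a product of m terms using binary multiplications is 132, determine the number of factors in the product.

7

Parenthesizations of m factors are counted by C_{m−1}. The Catalan number equal to 132 is C_6.
So the index is 6, and the number of factors is 6 + 1 = 7.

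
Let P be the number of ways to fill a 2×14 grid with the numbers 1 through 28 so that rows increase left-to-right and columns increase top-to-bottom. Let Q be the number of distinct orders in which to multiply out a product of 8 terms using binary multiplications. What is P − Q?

2674011

Standard Young tableaux of shape 2×n are counted by C_n; here n = 14. So P = C_14 = 2674440.
Bracketing 8 factors into binary products is counted by C_{8−1} = C_7. So Q = C_7 = 429.
P − Q = 2674440 − 429 = 2674011.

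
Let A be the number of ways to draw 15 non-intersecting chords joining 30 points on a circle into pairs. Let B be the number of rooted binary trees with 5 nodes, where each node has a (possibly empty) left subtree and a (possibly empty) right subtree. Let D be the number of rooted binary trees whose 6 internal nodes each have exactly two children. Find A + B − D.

Non-crossing perfect matchings of 2n points on a circle are counted by C_n; with 30 points, n = 15. So A = C_15 = 9694845.
Rooted binary trees with 5 nodes (each child slot possibly empty) number C_5. So B = C_5 = 42.
Full binary trees with n internal nodes are counted by C_n; here n = 6. So D = C_6 = 132.
A + B − D = 9694845 + 42 − 132 = 9694755.

9694755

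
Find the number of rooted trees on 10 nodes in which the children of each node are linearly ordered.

Rooted ordered (plane) trees on m nodes have m−1 edges and are counted by C_{m−1}; m = 10 gives C_9.
C_9 = 4862.

4862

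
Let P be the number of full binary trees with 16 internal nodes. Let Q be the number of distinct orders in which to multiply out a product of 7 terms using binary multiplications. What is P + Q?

35357802

The number of full binary trees on 16 internal nodes is the Catalan number C_16. So P = C_16 = 35357670.
Bracketing 7 factors into binary products is counted by C_{7−1} = C_6. So Q = C_6 = 132.
P + Q = 35357670 + 132 = 35357802.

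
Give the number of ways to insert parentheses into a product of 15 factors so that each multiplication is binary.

2674440

Ways to associate a product of 15 factors correspond to binary trees on 15 leaves, so the count is C_14.
C_14 = 2674440.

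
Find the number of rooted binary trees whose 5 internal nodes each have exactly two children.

The number of full binary trees on 5 internal nodes is the Catalan number C_5.
C_5 = C(10,5)/6 = 252/6 = 42.

42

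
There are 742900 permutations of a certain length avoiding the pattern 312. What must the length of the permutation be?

13

Permutations of [n] avoiding a fixed length-3 pattern are counted by C_n; 742900 = C_13.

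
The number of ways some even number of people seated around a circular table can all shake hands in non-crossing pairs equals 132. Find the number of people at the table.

Non-crossing handshake pairings of 2n people are counted by C_n. The Catalan number equal to 132 is C_6.
So n = 6, and there are 2n = 12 people.

12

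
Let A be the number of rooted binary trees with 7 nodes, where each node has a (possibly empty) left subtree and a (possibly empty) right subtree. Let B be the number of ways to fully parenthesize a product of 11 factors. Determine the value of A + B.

17225

Binary trees (left/right distinguished) on n nodes are counted by C_n; here n = 7. So A = C_7 = 429.
Bracketing 11 factors into binary products is counted by C_{11−1} = C_10. So B = C_10 = 16796.
A + B = 429 + 16796 = 17225.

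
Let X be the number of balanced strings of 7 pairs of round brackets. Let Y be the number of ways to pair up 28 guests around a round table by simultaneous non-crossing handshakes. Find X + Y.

2674869

A balanced arrangement of 7 bracket pairs is a Dyck word of semilength 7, so the count is C_7. So X = C_7 = 429.
Non-crossing handshake pairings of 2n people are counted by C_n; 28 people gives n = 14. So Y = C_14 = 2674440.
X + Y = 429 + 2674440 = 2674869.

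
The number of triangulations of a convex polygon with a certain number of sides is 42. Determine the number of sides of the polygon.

7

Triangulations of a convex m-gon are counted by C_{m−2}; 42 = C_5.
So m − 2 = 5, giving m = 7 sides.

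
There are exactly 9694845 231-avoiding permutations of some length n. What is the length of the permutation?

15

Permutations of [n] avoiding a fixed length-3 pattern are counted by C_n. Since C_15 = 9694845, the index is 15.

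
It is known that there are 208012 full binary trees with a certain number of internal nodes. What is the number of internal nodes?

12

Full binary trees with n internal nodes are counted by C_n, and C_12 = 208012.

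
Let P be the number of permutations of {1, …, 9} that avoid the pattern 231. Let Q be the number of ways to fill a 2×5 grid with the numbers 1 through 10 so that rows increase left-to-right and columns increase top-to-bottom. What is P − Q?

4820

For any fixed pattern of length 3, the pattern-avoiding permutations of [9] number C_9. So P = C_9 = 4862.
By the hook-length formula (or a Dyck-path bijection), SYT of shape 2×5 number C_5. So Q = C_5 = 42.
P − Q = 4862 − 42 = 4820.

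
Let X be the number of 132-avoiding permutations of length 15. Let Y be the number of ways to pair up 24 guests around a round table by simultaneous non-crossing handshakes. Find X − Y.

Permutations of [n] avoiding any single length-3 pattern are counted by C_n; here n = 15. So X = C_15 = 9694845.
Non-crossing handshake pairings of 2n people are counted by C_n; 24 people gives n = 12. So Y = C_12 = 208012.
X − Y = 9694845 − 208012 = 9486833.

9486833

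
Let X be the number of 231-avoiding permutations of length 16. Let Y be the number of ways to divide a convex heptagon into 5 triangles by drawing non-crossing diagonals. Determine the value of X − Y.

35357628

Permutations of [n] avoiding any single length-3 pattern are counted by C_n; here n = 16. So X = C_16 = 35357670.
A convex 7-gon is triangulated into 5 triangles, and the number of such triangulations is the Catalan number C_{7−2} = C_5. So Y = C_5 = 42.
X − Y = 35357670 − 42 = 35357628.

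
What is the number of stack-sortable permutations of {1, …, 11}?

Stack-sortable permutations are exactly the 231-avoiding ones, counted by C_n; here n = 11.
C_11 = C(22,11)/12 = 705432/12 = 58786.

58786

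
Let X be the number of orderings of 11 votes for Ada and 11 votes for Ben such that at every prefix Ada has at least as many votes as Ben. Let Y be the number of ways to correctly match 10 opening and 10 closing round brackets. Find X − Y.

41990

Reading a vote for the leader as '(' and for the other as ')' turns such a sequence into a balanced string of 11 pairs, so the count is C_11. So X = C_11 = 58786.
A balanced arrangement of 10 bracket pairs is a Dyck word of semilength 10, so the count is C_10. So Y = C_10 = 16796.
X − Y = 58786 − 16796 = 41990.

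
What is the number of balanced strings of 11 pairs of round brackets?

A balanced arrangement of 11 bracket pairs is a Dyck word of semilength 11, so the count is C_11.
C_11 = 58786.

58786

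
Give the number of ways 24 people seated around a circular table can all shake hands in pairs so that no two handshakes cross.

Non-crossing handshake pairings of 2n people are counted by C_n; 24 people gives n = 12.
C_12 = 208012.

208012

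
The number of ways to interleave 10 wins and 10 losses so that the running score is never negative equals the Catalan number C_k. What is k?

Ballot sequences with n votes each where one side never trails are Dyck words, counted by C_n; here n = 10.

10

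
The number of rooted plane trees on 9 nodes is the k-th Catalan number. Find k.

8

A rooted plane tree on 9 nodes has 8 edges, and such trees are counted by C_8.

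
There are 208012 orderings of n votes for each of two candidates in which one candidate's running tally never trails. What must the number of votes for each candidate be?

12

Such ballot sequences with n votes each are counted by C_n, and C_12 = 208012.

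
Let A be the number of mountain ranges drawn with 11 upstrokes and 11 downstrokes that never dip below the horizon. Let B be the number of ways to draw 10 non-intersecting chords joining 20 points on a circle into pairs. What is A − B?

A Dyck path with 11 up-steps and 11 down-steps has semilength 11, so there are C_11 of them. So A = C_11 = 58786.
Non-crossing perfect matchings of 2n points on a circle are counted by C_n; with 20 points, n = 10. So B = C_10 = 16796.
A − B = 58786 − 16796 = 41990.

41990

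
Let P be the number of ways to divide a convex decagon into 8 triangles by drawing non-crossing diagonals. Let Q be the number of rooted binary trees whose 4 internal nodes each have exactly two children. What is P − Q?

1416

The number of triangulations of a 10-gon is the Catalan number C_8 (index = sides − 2). So P = C_8 = 1430.
The number of full binary trees on 4 internal nodes is the Catalan number C_4. So Q = C_4 = 14.
P − Q = 1430 − 14 = 1416.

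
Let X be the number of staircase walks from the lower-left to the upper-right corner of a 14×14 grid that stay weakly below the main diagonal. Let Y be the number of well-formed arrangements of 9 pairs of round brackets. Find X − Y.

2669578

Monotone paths in an n×n grid that stay weakly below the diagonal are counted by C_n; here n = 14. So X = C_14 = 2674440.
A balanced arrangement of 9 bracket pairs is a Dyck word of semilength 9, so the count is C_9. So Y = C_9 = 4862.
X − Y = 2674440 − 4862 = 2669578.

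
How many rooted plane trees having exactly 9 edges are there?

Rooted ordered trees with n edges are counted by C_n; here n = 9.
C_9 = C_8 · 2(2·8+1)/(8+2) = 1430 · 34/10 = 4862.

4862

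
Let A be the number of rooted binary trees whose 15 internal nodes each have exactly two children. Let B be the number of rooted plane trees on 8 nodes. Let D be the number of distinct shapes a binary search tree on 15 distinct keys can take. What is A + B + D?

19390119

Full binary trees with n internal nodes are counted by C_n; here n = 15. So A = C_15 = 9694845.
A rooted plane tree on 8 nodes has 7 edges, and such trees are counted by C_7. So B = C_7 = 429.
There are C_n binary search tree shapes on n keys; with n = 15 that is C_15. So D = C_15 = 9694845.
A + B + D = 9694845 + 429 + 9694845 = 19390119.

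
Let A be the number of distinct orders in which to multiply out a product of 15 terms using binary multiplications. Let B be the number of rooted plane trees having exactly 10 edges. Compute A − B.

Bracketing 15 factors into binary products is counted by C_{15−1} = C_14. So A = C_14 = 2674440.
A rooted plane tree with 10 edges has 11 nodes, and the count is C_10. So B = C_10 = 16796.
A − B = 2674440 − 16796 = 2657644.

2657644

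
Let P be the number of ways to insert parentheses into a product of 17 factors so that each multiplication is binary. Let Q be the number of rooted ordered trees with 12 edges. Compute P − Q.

35149658

Ways to associate a product of 17 factors correspond to binary trees on 17 leaves, so the count is C_16. So P = C_16 = 35357670.
A rooted plane tree with 12 edges has 13 nodes, and the count is C_12. So Q = C_12 = 208012.
P − Q = 35357670 − 208012 = 35149658.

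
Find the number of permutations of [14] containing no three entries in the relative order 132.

2674440

For any fixed pattern of length 3, the pattern-avoiding permutations of [14] number C_14.
C_14 = 2674440.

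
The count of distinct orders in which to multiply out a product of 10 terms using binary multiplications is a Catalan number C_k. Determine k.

9

Ways to associate a product of 10 factors correspond to binary trees on 10 leaves, so the count is C_9.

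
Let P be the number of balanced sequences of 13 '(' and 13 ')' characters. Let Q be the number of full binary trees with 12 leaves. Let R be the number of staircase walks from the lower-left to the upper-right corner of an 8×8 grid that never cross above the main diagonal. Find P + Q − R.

Balanced strings of n pairs of brackets are counted by C_n; here n = 13. So P = C_13 = 742900.
A full binary tree with L leaves has L−1 internal nodes and is counted by C_{L−1}; L = 12 gives C_11. So Q = C_11 = 58786.
Sub-diagonal monotone paths from (0,0) to (8,8) biject with Dyck paths of semilength 8, giving C_8. So R = C_8 = 1430.
P + Q − R = 742900 + 58786 − 1430 = 800256.

800256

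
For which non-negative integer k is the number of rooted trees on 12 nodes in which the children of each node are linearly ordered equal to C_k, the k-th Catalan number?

11

Rooted ordered (plane) trees on m nodes have m−1 edges and are counted by C_{m−1}; m = 12 gives C_11.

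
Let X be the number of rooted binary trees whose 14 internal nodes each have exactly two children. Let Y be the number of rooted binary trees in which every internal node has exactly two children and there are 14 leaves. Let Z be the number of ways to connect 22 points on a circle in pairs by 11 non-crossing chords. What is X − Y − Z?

Full binary trees with n internal nodes are counted by C_n; here n = 14. So X = C_14 = 2674440.
Full binary trees with 14 leaves have 14−1 = 13 internal nodes, so there are C_13 of them. So Y = C_13 = 742900.
Non-crossing perfect matchings of 2n points on a circle are counted by C_n; with 22 points, n = 11. So Z = C_11 = 58786.
X − Y − Z = 2674440 − 742900 − 58786 = 1872754.

1872754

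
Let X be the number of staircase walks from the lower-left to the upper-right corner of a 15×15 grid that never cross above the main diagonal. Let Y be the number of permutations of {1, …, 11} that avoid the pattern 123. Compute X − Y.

9636059

Sub-diagonal monotone paths from (0,0) to (15,15) biject with Dyck paths of semilength 15, giving C_15. So X = C_15 = 9694845.
Permutations of [n] avoiding any single length-3 pattern are counted by C_n; here n = 11. So Y = C_11 = 58786.
X − Y = 9694845 − 58786 = 9636059.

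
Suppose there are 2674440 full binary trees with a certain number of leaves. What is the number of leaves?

15

Full binary trees with L leaves are counted by C_{L−1}; 2674440 = C_14.
So the index is 14, and the number of leaves is 14 + 1 = 15.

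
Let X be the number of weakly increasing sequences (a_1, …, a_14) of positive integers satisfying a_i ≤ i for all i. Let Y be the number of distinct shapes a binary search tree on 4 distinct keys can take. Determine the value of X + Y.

2674454

Such sub-staircase sequences of length n are counted by C_n; here n = 14. So X = C_14 = 2674440.
There are C_n binary search tree shapes on n keys; with n = 4 that is C_4. So Y = C_4 = 14.
X + Y = 2674440 + 14 = 2674454.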